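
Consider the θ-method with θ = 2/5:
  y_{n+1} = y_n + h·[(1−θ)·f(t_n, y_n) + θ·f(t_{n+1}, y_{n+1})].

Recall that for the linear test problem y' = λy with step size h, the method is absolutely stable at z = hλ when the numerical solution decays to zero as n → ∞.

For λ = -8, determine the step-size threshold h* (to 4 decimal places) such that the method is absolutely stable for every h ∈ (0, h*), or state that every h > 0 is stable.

Set f=λy, z=hλ:
  y_{n+1} = y_n + z·[3/5·y_n + 2/5·y_{n+1}] ⇒ (1 − 2/5z)y_{n+1} = (1 + 3/5z)y_n
  so R(z) = (1 + 3/5z)/(1 − 2/5z).

Find x<0 with |R(x)|<1.
x=-1.41: |R|=0.0985
R=−1: 1+3/5x = −1+2/5x ⇒ -1/5x=2 ⇒ x=2/(-1/5)=-10.0000
Confirm numerically:
  x=-8.527: |R|=0.93321 <1
  x=-7.635: |R|=0.88333 <1
  x=-6.735: |R|=0.82323 <1
  x=-5.653: |R|=0.73341 <1
  x=-10.258: |R|=1.01011 >1
  x=-10.076: |R|=1.00302 >1
  x=-10.064: |R|=1.00255 >1
Stable set (-10.0000, 0).

(-10.0000,0); λ=-8 ⇒ h* = (10)/8 = 1.2500.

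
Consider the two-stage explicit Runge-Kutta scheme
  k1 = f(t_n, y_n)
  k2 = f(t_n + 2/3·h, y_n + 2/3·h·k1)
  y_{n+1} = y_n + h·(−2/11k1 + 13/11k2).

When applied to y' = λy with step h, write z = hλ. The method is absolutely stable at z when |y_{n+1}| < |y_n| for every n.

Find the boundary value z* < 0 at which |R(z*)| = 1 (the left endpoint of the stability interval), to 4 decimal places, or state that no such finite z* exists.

Test eqn y'=λy, z=hλ:
  k1=λy_n ⇒ h·k1=z·y_n;  k2=λ(1+2/3z)y_n ⇒ h·k2=z(1+2/3z)y_n
  y_{n+1}/y_n = 1 − 2/11z + 13/11z(1+2/3z) = 1 + z + 26/33z²
  ⇒ R(z) = 1 + z + 26/33z².

Solve |R(x)|<1 on ℝ⁻.
x=-1.04: |R|=0.8122
R=1: x+26/33x²=0 ⇒ x=−33/26=-1.2692; min R=1−1/(4·26/33)=0.6827>−1
Confirm numerically:
  x=-1.137: |R|=0.88155 <1
  x=-1.081: |R|=0.83968 <1
  x=-0.859: |R|=0.72236 <1
  x=-0.549: |R|=0.68847 <1
  x=-1.821: |R|=1.79164 >1
  x=-1.779: |R|=1.71451 >1
  x=-1.756: |R|=1.67345 >1
So |R|<1 on (-1.2692, 0).

left endpoint -1.2692.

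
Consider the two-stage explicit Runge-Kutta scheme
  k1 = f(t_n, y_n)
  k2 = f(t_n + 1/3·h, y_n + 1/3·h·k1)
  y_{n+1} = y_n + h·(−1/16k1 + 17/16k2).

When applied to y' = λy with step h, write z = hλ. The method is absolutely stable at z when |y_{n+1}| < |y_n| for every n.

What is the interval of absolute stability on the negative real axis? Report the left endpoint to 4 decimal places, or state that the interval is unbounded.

Test eqn y'=λy, z=hλ:
  k1=λy_n ⇒ h·k1=z·y_n;  k2=λ(1+1/3z)y_n ⇒ h·k2=z(1+1/3z)y_n
  y_{n+1}/y_n = 1 − 1/16z + 17/16z(1+1/3z) = 1 + z + 17/48z²
  Hence R(z) = 1 + z + 17/48z².

Solve |R(x)|<1 on ℝ⁻.
x=-0.31: |R|=0.7240
R=1: x+17/48x²=0 ⇒ x=−48/17=-2.8235; min R=1−1/(4·17/48)=0.2941>−1
Confirm numerically:
  x=-1.953: |R|=0.39787 <1
  x=-1.816: |R|=0.35199 <1
  x=-1.303: |R|=0.29831 <1
  x=-3.231: |R|=1.46627 >1
  x=-3.129: |R|=1.33852 >1
  x=-2.933: |R|=1.11371 >1
Stable set (-2.8235, 0).

z∈(-2.8235,0).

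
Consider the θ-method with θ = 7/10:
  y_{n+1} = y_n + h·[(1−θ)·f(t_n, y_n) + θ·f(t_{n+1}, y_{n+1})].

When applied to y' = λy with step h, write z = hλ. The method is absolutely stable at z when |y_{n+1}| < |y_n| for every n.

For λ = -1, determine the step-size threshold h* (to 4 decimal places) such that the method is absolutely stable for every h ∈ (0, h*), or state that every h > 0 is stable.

interval (−∞, 0). Any h>0 works for λ=-1.

Set f=λy, z=hλ:
  y_{n+1} = y_n + z·[3/10·y_n + 7/10·y_{n+1}] ⇒ (1 − 7/10z)y_{n+1} = (1 + 3/10z)y_n
  Hence R(z) = (1 + 3/10z)/(1 − 7/10z).

Need |R(x)|<1, x<0.
x=-0.72: |R|=0.5213
x=-2: |R|=0.1667
x=-10: |R|=0.2500
x=-100: |R|=0.4085
θ=7/10≥1/2 ⇒ |1+3/10x|<|1−7/10x| ∀x<0 ⇒ stable on all of ℝ⁻.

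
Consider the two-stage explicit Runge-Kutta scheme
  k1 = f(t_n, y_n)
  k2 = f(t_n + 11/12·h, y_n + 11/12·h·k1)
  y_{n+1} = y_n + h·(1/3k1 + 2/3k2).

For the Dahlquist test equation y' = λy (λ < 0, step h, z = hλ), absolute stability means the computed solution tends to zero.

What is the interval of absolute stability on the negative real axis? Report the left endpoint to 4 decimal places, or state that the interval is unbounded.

Set f=λy, z=hλ:
  k1=λy_n ⇒ h·k1=z·y_n;  k2=λ(1+11/12z)y_n ⇒ h·k2=z(1+11/12z)y_n
  y_{n+1}/y_n = 1 + 1/3z + 2/3z(1+11/12z) = 1 + z + 11/18z²
  R(z) = 1 + z + 11/18z².

Need |R(x)|<1, x<0.
x=-1.39: |R|=0.7907
R=1: x+11/18x²=0 ⇒ x=−18/11=-1.6364; min R=1−1/(4·11/18)=0.5909>−1
Confirm numerically:
  x=-1.508: |R|=0.88171 <1
  x=-1.494: |R|=0.87002 <1
  x=-0.831: |R|=0.59101 <1
  x=-0.826: |R|=0.59095 <1
  x=-1.796: |R|=1.17521 >1
  x=-1.692: |R|=1.05753 >1
Interval (-1.6364, 0).

z∈(-1.6364,0).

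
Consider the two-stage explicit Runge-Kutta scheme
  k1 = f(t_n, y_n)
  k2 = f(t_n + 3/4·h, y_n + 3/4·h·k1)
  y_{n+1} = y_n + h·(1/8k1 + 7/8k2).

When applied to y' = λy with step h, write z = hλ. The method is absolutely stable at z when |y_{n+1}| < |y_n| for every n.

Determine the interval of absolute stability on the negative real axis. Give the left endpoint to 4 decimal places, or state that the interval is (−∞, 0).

With y'=λy (z=hλ):
  k1=λy_n ⇒ h·k1=z·y_n;  k2=λ(1+3/4z)y_n ⇒ h·k2=z(1+3/4z)y_n
  y_{n+1}/y_n = 1 + 1/8z + 7/8z(1+3/4z) = 1 + z + 21/32z²
  so R(z) = 1 + z + 21/32z².

Need |R(x)|<1, x<0.
x=-1.13: |R|=0.7080
R=1: x+21/32x²=0 ⇒ x=−32/21=-1.5238; min R=1−1/(4·21/32)=0.6190>−1
Confirm numerically:
  x=-1.497: |R|=0.97366 <1
  x=-1.256: |R|=0.77926 <1
  x=-0.943: |R|=0.64057 <1
  x=-0.938: |R|=0.63940 <1
  x=-1.815: |R|=1.34684 >1
  x=-1.660: |R|=1.14836 >1
So |R|<1 on (-1.5238, 0).

z∈(-1.5238,0).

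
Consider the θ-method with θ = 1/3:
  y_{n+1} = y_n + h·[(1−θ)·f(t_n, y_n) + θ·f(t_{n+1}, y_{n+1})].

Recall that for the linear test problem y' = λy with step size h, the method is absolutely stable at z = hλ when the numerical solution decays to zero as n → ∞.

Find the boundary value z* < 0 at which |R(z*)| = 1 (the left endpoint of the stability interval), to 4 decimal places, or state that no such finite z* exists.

left endpoint -6.0000.

With y'=λy (z=hλ):
  y_{n+1} = y_n + z·[2/3·y_n + 1/3·y_{n+1}] ⇒ (1 − 1/3z)y_{n+1} = (1 + 2/3z)y_n
  so R(z) = (1 + 2/3z)/(1 − 1/3z).

Need |R(x)|<1, x<0.
x=-1.79: |R|=0.1211
R=−1: 1+2/3x = −1+1/3x ⇒ -1/3x=2 ⇒ x=2/(-1/3)=-6.0000
Confirm numerically:
  x=-5.907: |R|=0.98956 <1
  x=-5.702: |R|=0.96575 <1
  x=-2.822: |R|=0.45414 <1
  x=-2.642: |R|=0.40482 <1
  x=-6.271: |R|=1.02923 >1
  x=-6.190: |R|=1.02067 >1
  x=-6.103: |R|=1.01131 >1
So |R|<1 on (-6.0000, 0).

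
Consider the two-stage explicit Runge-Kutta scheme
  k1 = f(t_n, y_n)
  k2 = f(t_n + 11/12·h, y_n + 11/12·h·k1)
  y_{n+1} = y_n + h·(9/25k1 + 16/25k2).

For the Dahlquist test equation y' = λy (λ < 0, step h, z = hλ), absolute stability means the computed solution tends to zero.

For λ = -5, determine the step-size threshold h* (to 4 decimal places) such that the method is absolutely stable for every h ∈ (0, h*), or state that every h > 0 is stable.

(-1.7045,0); λ=-5 ⇒ h* = (75/44)/5 = 0.3409.

Test eqn y'=λy, z=hλ:
  k1=λy_n ⇒ h·k1=z·y_n;  k2=λ(1+11/12z)y_n ⇒ h·k2=z(1+11/12z)y_n
  y_{n+1}/y_n = 1 + 9/25z + 16/25z(1+11/12z) = 1 + z + 44/75z²
  R(z) = 1 + z + 44/75z².

Solve |R(x)|<1 on ℝ⁻.
x=-0.49: |R|=0.6509
R=1: x+44/75x²=0 ⇒ x=−75/44=-1.7045; min R=1−1/(4·44/75)=0.5739>−1
Confirm numerically:
  x=-1.639: |R|=0.93697 <1
  x=-1.140: |R|=0.62243 <1
  x=-0.964: |R|=0.58119 <1
  x=-2.036: |R|=1.39591 >1
  x=-1.898: |R|=1.21541 >1
So |R|<1 on (-1.7045, 0).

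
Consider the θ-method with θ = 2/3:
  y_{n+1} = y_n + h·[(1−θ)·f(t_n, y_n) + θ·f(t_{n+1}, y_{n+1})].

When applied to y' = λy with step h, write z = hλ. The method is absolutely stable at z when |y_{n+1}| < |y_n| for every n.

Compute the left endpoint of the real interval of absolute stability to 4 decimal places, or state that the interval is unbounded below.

(−∞, 0) — no finite endpoint.

Test eqn y'=λy, z=hλ:
  y_{n+1} = y_n + z·[1/3·y_n + 2/3·y_{n+1}] ⇒ (1 − 2/3z)y_{n+1} = (1 + 1/3z)y_n
  Hence R(z) = (1 + 1/3z)/(1 − 2/3z).

Need |R(x)|<1, x<0.
x=-0.87: |R|=0.4494
x=-2: |R|=0.1429
x=-10: |R|=0.3043
x=-100: |R|=0.4778
θ=2/3≥1/2 ⇒ |1+1/3x|<|1−2/3x| ∀x<0 ⇒ interval (−∞,0).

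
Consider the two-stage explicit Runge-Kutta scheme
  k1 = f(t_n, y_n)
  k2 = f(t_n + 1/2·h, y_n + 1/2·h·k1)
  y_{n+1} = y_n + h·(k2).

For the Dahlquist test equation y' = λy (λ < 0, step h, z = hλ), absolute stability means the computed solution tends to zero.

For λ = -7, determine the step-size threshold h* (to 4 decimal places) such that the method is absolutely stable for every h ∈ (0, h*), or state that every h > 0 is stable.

Test eqn y'=λy, z=hλ:
  k1=λy_n ⇒ h·k1=z·y_n;  k2=λ(1+1/2z)y_n ⇒ h·k2=z(1+1/2z)y_n
  y_{n+1}/y_n = 1 + z(1+1/2z) = 1 + z + 1/2z²
  Hence R(z) = 1 + z + 1/2z².

Need |R(x)|<1, x<0.
x=-0.88: |R|=0.5072
R=1: x+1/2x²=0 ⇒ x=−2=-2.0000; min R=1−1/(4·1/2)=0.5000>−1
Confirm numerically:
  x=-1.820: |R|=0.83620 <1
  x=-1.542: |R|=0.64688 <1
  x=-1.378: |R|=0.57144 <1
  x=-0.853: |R|=0.51080 <1
  x=-2.353: |R|=1.41530 >1
  x=-2.290: |R|=1.33205 >1
Interval (-2.0000, 0).

(-2.0000,0); λ=-7 ⇒ h* = (2)/7 = 0.2857.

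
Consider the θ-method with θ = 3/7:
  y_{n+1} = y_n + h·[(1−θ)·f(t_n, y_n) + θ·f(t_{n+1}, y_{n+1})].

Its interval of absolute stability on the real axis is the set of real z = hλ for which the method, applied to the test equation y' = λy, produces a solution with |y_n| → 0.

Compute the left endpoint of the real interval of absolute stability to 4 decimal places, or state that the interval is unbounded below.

Test eqn y'=λy, z=hλ:
  y_{n+1} = y_n + z·[4/7·y_n + 3/7·y_{n+1}] ⇒ (1 − 3/7z)y_{n+1} = (1 + 4/7z)y_n
  ⇒ R(z) = (1 + 4/7z)/(1 − 3/7z).

Boundary: |R(x)|=1, x<0.
x=-0.74: |R|=0.4382
R=−1: 1+4/7x = −1+3/7x ⇒ -1/7x=2 ⇒ x=2/(-1/7)=-14.0000
Confirm numerically:
  x=-12.574: |R|=0.96811 <1
  x=-12.164: |R|=0.95779 <1
  x=-8.011: |R|=0.80701 <1
  x=-6.657: |R|=0.72774 <1
  x=-14.524: |R|=1.01036 >1
  x=-14.143: |R|=1.00289 >1
Interval (-14.0000, 0).

z* = -14.0000.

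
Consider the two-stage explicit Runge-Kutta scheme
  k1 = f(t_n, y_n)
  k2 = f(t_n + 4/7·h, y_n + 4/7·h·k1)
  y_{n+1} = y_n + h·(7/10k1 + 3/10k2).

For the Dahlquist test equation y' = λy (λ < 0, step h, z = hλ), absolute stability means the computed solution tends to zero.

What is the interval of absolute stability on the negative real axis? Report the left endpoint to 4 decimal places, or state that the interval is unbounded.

Test eqn y'=λy, z=hλ:
  k1=λy_n ⇒ h·k1=z·y_n;  k2=λ(1+4/7z)y_n ⇒ h·k2=z(1+4/7z)y_n
  y_{n+1}/y_n = 1 + 7/10z + 3/10z(1+4/7z) = 1 + z + 6/35z²
  Hence R(z) = 1 + z + 6/35z².

Solve |R(x)|<1 on ℝ⁻.
x=-1.43: |R|=0.0794
R=1: x+6/35x²=0 ⇒ x=−35/6=-5.8333; min R=1−1/(4·6/35)=-0.4583>−1
Confirm numerically:
  x=-4.918: |R|=0.22830 <1
  x=-4.751: |R|=0.11849 <1
  x=-2.949: |R|=0.45815 <1
  x=-2.601: |R|=0.44125 <1
  x=-6.331: |R|=1.54012 >1
  x=-6.285: |R|=1.48664 >1
Stable set (-5.8333, 0).

(-5.8333, 0).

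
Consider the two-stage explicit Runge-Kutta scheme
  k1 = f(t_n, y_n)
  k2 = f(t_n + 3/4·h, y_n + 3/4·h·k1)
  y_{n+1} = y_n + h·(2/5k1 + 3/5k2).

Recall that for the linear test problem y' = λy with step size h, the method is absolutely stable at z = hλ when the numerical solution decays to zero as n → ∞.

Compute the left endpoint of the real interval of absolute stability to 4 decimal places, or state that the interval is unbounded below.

left endpoint -2.2222.

With y'=λy (z=hλ):
  k1=λy_n ⇒ h·k1=z·y_n;  k2=λ(1+3/4z)y_n ⇒ h·k2=z(1+3/4z)y_n
  y_{n+1}/y_n = 1 + 2/5z + 3/5z(1+3/4z) = 1 + z + 9/20z²
  Hence R(z) = 1 + z + 9/20z².

Find x<0 with |R(x)|<1.
x=-0.47: |R|=0.6294
R=1: x+9/20x²=0 ⇒ x=−20/9=-2.2222; min R=1−1/(4·9/20)=0.4444>−1
Confirm numerically:
  x=-1.887: |R|=0.71535 <1
  x=-1.739: |R|=0.62185 <1
  x=-1.265: |R|=0.45510 <1
  x=-2.738: |R|=1.63549 >1
  x=-2.413: |R|=1.20716 >1
Stable set (-2.2222, 0).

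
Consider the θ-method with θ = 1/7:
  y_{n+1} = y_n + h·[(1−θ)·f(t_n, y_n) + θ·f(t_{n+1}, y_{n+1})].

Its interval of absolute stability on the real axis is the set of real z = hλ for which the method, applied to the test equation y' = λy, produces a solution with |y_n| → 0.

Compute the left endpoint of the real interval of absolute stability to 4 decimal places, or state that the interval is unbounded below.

Test eqn y'=λy, z=hλ:
  y_{n+1} = y_n + z·[6/7·y_n + 1/7·y_{n+1}] ⇒ (1 − 1/7z)y_{n+1} = (1 + 6/7z)y_n
  so R(z) = (1 + 6/7z)/(1 − 1/7z).

Boundary: |R(x)|=1, x<0.
x=-1.74: |R|=0.3936
R=−1: 1+6/7x = −1+1/7x ⇒ -5/7x=2 ⇒ x=2/(-5/7)=-2.8000
Confirm numerically:
  x=-2.208: |R|=0.67854 <1
  x=-1.879: |R|=0.48136 <1
  x=-1.239: |R|=0.05268 <1
  x=-3.345: |R|=1.26341 >1
  x=-3.312: |R|=1.24825 >1
Interval (-2.8000, 0).

z* = -2.8000.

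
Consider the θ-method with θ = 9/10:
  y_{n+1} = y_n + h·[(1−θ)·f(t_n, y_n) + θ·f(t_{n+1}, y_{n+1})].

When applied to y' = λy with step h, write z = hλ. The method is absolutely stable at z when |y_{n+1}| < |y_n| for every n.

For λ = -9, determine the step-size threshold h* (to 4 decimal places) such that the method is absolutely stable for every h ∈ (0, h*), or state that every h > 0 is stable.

unbounded; (−∞, 0). Any h>0 works for λ=-9.

With y'=λy (z=hλ):
  y_{n+1} = y_n + z·[1/10·y_n + 9/10·y_{n+1}] ⇒ (1 − 9/10z)y_{n+1} = (1 + 1/10z)y_n
  ⇒ R(z) = (1 + 1/10z)/(1 − 9/10z).

Find x<0 with |R(x)|<1.
x=-0.55: |R|=0.6321
x=-2: |R|=0.2857
x=-10: |R|=0.0000
x=-100: |R|=0.0989
θ=9/10≥1/2 ⇒ |1+1/10x|<|1−9/10x| ∀x<0 ⇒ interval (−∞,0).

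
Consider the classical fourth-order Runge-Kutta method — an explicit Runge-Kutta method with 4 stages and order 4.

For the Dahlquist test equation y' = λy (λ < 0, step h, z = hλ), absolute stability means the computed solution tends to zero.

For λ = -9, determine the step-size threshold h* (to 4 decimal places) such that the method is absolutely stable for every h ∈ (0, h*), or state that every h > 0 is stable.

(-2.7853,0); λ=-9 ⇒ h* = 0.3095.

Set f=λy, z=hλ:
  order 4, 4-stage ⇒ R(z)=1+z+z^2/2+z^3/6+z^4/24
  (e.g. R(-1.44)=0.27830, |R|=0.27830)

Solve |R(x)|<1 on ℝ⁻.
x=-1.44: |R|=0.2783
|R(-2.28)|=0.4698 |R(-1.52)|=0.2723 |R(-1.44)|=0.2783
Bisect:
  x_lo=-3.3489 |R|=2.2398  x_hi=-0.1356 |R|=0.8732
  mid=-1.74225 |R|=0.27796 →hi
  mid=-2.54558 |R|=0.69478 →hi
  mid=-2.94724 |R|=1.27291 →lo
  mid=-2.74641 |R|=0.94294 →hi
  mid=-2.84683 |R|=1.09680 →lo
  mid=-2.79662 |R|=1.01721 →lo
  mid=-2.77151 |R|=0.97942 →hi
  mid=-2.78406 |R|=0.99815 →hi
  mid=-2.79034 |R|=1.00764 →lo
  ...
  [-2.78544,-2.78524] ⇒ x*=-2.7853
Stable set (-2.7853, 0).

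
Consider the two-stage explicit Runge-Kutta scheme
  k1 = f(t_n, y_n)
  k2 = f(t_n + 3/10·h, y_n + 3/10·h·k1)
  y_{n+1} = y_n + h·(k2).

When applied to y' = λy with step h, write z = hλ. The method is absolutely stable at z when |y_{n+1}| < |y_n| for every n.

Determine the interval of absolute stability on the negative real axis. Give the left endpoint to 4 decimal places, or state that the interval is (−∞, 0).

On y'=λy, z=hλ:
  k1=λy_n ⇒ h·k1=z·y_n;  k2=λ(1+3/10z)y_n ⇒ h·k2=z(1+3/10z)y_n
  y_{n+1}/y_n = 1 + z(1+3/10z) = 1 + z + 3/10z²
  ⇒ R(z) = 1 + z + 3/10z².

Boundary: |R(x)|=1, x<0.
x=-1.29: |R|=0.2092
R=1: x+3/10x²=0 ⇒ x=−10/3=-3.3333; min R=1−1/(4·3/10)=0.1667>−1
Confirm numerically:
  x=-3.291: |R|=0.95820 <1
  x=-2.979: |R|=0.68333 <1
  x=-2.661: |R|=0.46328 <1
  x=-3.770: |R|=1.49387 >1
  x=-3.714: |R|=1.42414 >1
  x=-3.542: |R|=1.22173 >1
So |R|<1 on (-3.3333, 0).

(-3.3333, 0).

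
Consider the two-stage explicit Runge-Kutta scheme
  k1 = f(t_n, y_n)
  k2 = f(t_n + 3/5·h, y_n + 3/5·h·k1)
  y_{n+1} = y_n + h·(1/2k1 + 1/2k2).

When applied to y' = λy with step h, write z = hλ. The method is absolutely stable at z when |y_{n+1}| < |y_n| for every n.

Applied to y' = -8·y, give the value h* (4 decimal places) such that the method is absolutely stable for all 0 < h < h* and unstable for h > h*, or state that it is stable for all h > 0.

On y'=λy, z=hλ:
  k1=λy_n ⇒ h·k1=z·y_n;  k2=λ(1+3/5z)y_n ⇒ h·k2=z(1+3/5z)y_n
  y_{n+1}/y_n = 1 + 1/2z + 1/2z(1+3/5z) = 1 + z + 3/10z²
  so R(z) = 1 + z + 3/10z².

Find x<0 with |R(x)|<1.
x=-0.48: |R|=0.5891
R=1: x+3/10x²=0 ⇒ x=−10/3=-3.3333; min R=1−1/(4·3/10)=0.1667>−1
Confirm numerically:
  x=-3.081: |R|=0.76677 <1
  x=-2.652: |R|=0.45793 <1
  x=-2.129: |R|=0.23079 <1
  x=-3.783: |R|=1.51033 >1
  x=-3.681: |R|=1.38393 >1
  x=-3.463: |R|=1.13471 >1
Stable set (-3.3333, 0).

(-3.3333,0); λ=-8 ⇒ h* = (10/3)/8 = 0.4167.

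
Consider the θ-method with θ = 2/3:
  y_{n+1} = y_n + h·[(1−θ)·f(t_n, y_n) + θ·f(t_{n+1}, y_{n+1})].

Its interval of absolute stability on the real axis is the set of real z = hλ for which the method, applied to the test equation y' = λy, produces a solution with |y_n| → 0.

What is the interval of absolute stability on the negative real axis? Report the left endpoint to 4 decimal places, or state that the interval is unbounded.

With y'=λy (z=hλ):
  y_{n+1} = y_n + z·[1/3·y_n + 2/3·y_{n+1}] ⇒ (1 − 2/3z)y_{n+1} = (1 + 1/3z)y_n
  ⇒ R(z) = (1 + 1/3z)/(1 − 2/3z).

Find x<0 with |R(x)|<1.
x=-0.96: |R|=0.4146
x=-2: |R|=0.1429
x=-10: |R|=0.3043
x=-100: |R|=0.4778
θ=2/3≥1/2 ⇒ |1+1/3x|<|1−2/3x| ∀x<0 ⇒ interval (−∞,0).

unbounded; (−∞, 0).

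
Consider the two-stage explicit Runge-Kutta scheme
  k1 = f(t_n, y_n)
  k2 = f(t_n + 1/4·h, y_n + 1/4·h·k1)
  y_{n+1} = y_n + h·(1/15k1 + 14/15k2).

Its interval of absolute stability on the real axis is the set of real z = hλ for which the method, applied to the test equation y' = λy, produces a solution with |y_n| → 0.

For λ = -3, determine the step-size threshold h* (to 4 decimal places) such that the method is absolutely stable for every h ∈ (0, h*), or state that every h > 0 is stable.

(-4.2857,0); λ=-3 ⇒ h* = (30/7)/3 = 1.4286.

With y'=λy (z=hλ):
  k1=λy_n ⇒ h·k1=z·y_n;  k2=λ(1+1/4z)y_n ⇒ h·k2=z(1+1/4z)y_n
  y_{n+1}/y_n = 1 + 1/15z + 14/15z(1+1/4z) = 1 + z + 7/30z²
  Hence R(z) = 1 + z + 7/30z².

Find x<0 with |R(x)|<1.
x=-0.79: |R|=0.3556
R=1: x+7/30x²=0 ⇒ x=−30/7=-4.2857; min R=1−1/(4·7/30)=-0.0714>−1
Confirm numerically:
  x=-4.225: |R|=0.94015 <1
  x=-4.208: |R|=0.92369 <1
  x=-2.460: |R|=0.04796 <1
  x=-4.876: |R|=1.67159 >1
  x=-4.778: |R|=1.54883 >1
  x=-4.710: |R|=1.46629 >1
So |R|<1 on (-4.2857, 0).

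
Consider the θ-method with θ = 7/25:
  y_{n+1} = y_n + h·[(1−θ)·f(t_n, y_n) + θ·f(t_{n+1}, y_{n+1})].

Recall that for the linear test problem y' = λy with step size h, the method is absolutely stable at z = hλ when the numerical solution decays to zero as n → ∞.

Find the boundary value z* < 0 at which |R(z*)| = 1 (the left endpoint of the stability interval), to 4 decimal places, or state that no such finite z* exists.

On y'=λy, z=hλ:
  y_{n+1} = y_n + z·[18/25·y_n + 7/25·y_{n+1}] ⇒ (1 − 7/25z)y_{n+1} = (1 + 18/25z)y_n
  Hence R(z) = (1 + 18/25z)/(1 − 7/25z).

Solve |R(x)|<1 on ℝ⁻.
x=-1.07: |R|=0.1767
R=−1: 1+18/25x = −1+7/25x ⇒ -11/25x=2 ⇒ x=2/(-11/25)=-4.5455
Confirm numerically:
  x=-4.120: |R|=0.91308 <1
  x=-3.691: |R|=0.81511 <1
  x=-3.137: |R|=0.67007 <1
  x=-2.806: |R|=0.57139 <1
  x=-5.080: |R|=1.09709 >1
  x=-4.859: |R|=1.05844 >1
Interval (-4.5455, 0).

left endpoint -4.5455.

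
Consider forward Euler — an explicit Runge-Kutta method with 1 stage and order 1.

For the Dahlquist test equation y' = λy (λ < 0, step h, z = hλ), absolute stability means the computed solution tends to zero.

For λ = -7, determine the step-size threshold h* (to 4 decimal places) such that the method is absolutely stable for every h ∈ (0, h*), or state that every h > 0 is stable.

Set f=λy, z=hλ:
  order 1, 1-stage ⇒ R(z)=1+z
  (e.g. R(-0.54)=0.46000, |R|=0.46000)

Boundary: |R(x)|=1, x<0.
x=-0.54: |R|=0.4600
|R(-1.4)|=0.4000 |R(-1.17)|=0.1700 |R(-0.72)|=0.2800
Bisect:
  x_lo=-2.7504 |R|=1.7504  x_hi=-0.0643 |R|=0.9357
  mid=-1.40734 |R|=0.40734 →hi
  mid=-2.07886 |R|=1.07886 →lo
  mid=-1.74310 |R|=0.74310 →hi
  mid=-1.91098 |R|=0.91098 →hi
  mid=-1.99492 |R|=0.99492 →hi
  mid=-2.03689 |R|=1.03689 →lo
  mid=-2.01590 |R|=1.01590 →lo
  mid=-2.00541 |R|=1.00541 →lo
  mid=-2.00016 |R|=1.00016 →lo
  mid=-1.99754 |R|=0.99754 →hi
  ...
  [-2.00000,-1.99984] ⇒ x*=-2.0000
So |R|<1 on (-2.0000, 0).

(-2.0000,0); λ=-7 ⇒ h* = 0.2857.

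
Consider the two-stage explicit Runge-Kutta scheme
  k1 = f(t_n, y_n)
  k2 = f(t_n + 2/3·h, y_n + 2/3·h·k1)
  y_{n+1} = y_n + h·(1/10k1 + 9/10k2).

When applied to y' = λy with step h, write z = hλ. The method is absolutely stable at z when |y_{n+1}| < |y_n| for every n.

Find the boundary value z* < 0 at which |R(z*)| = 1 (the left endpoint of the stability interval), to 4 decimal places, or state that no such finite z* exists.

Set f=λy, z=hλ:
  k1=λy_n ⇒ h·k1=z·y_n;  k2=λ(1+2/3z)y_n ⇒ h·k2=z(1+2/3z)y_n
  y_{n+1}/y_n = 1 + 1/10z + 9/10z(1+2/3z) = 1 + z + 3/5z²
  so R(z) = 1 + z + 3/5z².

Boundary: |R(x)|=1, x<0.
x=-1.42: |R|=0.7898
R=1: x+3/5x²=0 ⇒ x=−5/3=-1.6667; min R=1−1/(4·3/5)=0.5833>−1
Confirm numerically:
  x=-1.404: |R|=0.77873 <1
  x=-1.246: |R|=0.68551 <1
  x=-1.176: |R|=0.65379 <1
  x=-0.742: |R|=0.58834 <1
  x=-2.201: |R|=1.70564 >1
  x=-2.057: |R|=1.48175 >1
  x=-1.887: |R|=1.24946 >1
Stable set (-1.6667, 0).

z* = -1.6667.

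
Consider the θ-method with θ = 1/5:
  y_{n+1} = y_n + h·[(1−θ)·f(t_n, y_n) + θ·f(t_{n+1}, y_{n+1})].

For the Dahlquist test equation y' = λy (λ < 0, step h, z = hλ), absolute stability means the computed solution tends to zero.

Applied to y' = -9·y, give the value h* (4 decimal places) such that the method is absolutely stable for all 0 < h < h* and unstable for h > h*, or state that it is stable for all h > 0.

Test eqn y'=λy, z=hλ:
  y_{n+1} = y_n + z·[4/5·y_n + 1/5·y_{n+1}] ⇒ (1 − 1/5z)y_{n+1} = (1 + 4/5z)y_n
  Hence R(z) = (1 + 4/5z)/(1 − 1/5z).

Need |R(x)|<1, x<0.
x=-0.37: |R|=0.6555
R=−1: 1+4/5x = −1+1/5x ⇒ -3/5x=2 ⇒ x=2/(-3/5)=-3.3333
Confirm numerically:
  x=-2.821: |R|=0.80348 <1
  x=-2.034: |R|=0.44583 <1
  x=-1.576: |R|=0.19830 <1
  x=-3.473: |R|=1.04945 >1
  x=-3.356: |R|=1.00814 >1
So |R|<1 on (-3.3333, 0).

(-3.3333,0); λ=-9 ⇒ h* = (10/3)/9 = 0.3704.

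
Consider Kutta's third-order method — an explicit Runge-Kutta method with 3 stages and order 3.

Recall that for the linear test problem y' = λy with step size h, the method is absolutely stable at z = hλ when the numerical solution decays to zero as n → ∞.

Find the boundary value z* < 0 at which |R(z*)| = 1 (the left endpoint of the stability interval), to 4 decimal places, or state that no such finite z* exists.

left endpoint -2.5127.

Set f=λy, z=hλ:
  order 3, 3-stage ⇒ R(z)=1+z+z^2/2+z^3/6
  (e.g. R(-0.84)=0.41402, |R|=0.41402)

Boundary: |R(x)|=1, x<0.
x=-0.84: |R|=0.4140
|R(-1.19)|=0.2372 |R(-0.9)|=0.3835 |R(-0.85)|=0.4089
Bisect:
  x_lo=-3.2771 |R|=2.7731  x_hi=-0.3985 |R|=0.6704
  mid=-1.83781 |R|=0.18359 →hi
  mid=-2.55747 |R|=1.07506 →lo
  mid=-2.19764 |R|=0.55179 →hi
  mid=-2.37755 |R|=0.79113 →hi
  mid=-2.46751 |R|=0.92716 →hi
  mid=-2.51249 |R|=0.99958 →hi
  mid=-2.53498 |R|=1.03693 →lo
  ...
  [-2.51284,-2.51266] ⇒ x*=-2.5127
Interval (-2.5127, 0).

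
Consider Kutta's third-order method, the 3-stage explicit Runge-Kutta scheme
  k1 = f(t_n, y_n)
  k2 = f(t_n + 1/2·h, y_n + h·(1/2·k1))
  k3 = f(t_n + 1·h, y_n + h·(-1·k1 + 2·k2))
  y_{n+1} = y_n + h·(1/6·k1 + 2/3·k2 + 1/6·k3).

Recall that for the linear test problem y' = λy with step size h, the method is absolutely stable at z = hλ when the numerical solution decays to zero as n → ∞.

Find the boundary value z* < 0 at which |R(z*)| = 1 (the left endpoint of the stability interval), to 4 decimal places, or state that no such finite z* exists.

With y'=λy (z=hλ):
  order 3, 3-stage ⇒ R(z)=1+z+z^2/2+z^3/6
  (e.g. R(-0.72)=0.47699, |R|=0.47699)

Boundary: |R(x)|=1, x<0.
x=-0.72: |R|=0.4770
|R(-2.88)|=1.7141 |R(-2.04)|=0.3741 |R(-0.59)|=0.5498
Bisect:
  x_lo=-3.2161 |R|=2.5886  x_hi=-0.0791 |R|=0.9239
  mid=-1.64761 |R|=0.03574 →hi
  mid=-2.43186 |R|=0.87186 →hi
  mid=-2.82398 |R|=1.59002 →lo
  mid=-2.62792 |R|=1.19965 →lo
  mid=-2.52989 |R|=1.02841 →lo
  mid=-2.48087 |R|=0.94835 →hi
  mid=-2.50538 |R|=0.98793 →hi
  ...
  [-2.51285,-2.51265] ⇒ x*=-2.5127
So |R|<1 on (-2.5127, 0).

z* = -2.5127.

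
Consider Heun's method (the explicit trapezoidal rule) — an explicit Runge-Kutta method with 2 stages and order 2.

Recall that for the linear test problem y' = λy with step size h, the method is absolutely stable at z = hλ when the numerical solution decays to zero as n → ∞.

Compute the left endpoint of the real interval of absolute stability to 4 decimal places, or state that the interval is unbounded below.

Set f=λy, z=hλ:
  order 2, 2-stage ⇒ R(z)=1+z+z^2/2
  (e.g. R(-0.75)=0.53125, |R|=0.53125)

Find x<0 with |R(x)|<1.
x=-0.75: |R|=0.5312
|R(-2.18)|=1.1962 |R(-1.64)|=0.7048 |R(-0.95)|=0.5012
Bisect:
  x_lo=-2.7550 |R|=2.0401  x_hi=-0.2110 |R|=0.8113
  mid=-1.48301 |R|=0.61665 →hi
  mid=-2.11902 |R|=1.12610 →lo
  mid=-1.80101 |R|=0.82081 →hi
  mid=-1.96001 |R|=0.96081 →hi
  mid=-2.03952 |R|=1.04030 →lo
  mid=-1.99976 |R|=0.99976 →hi
  mid=-2.01964 |R|=1.01983 →lo
  mid=-2.00970 |R|=1.00975 →lo
  mid=-2.00473 |R|=1.00474 →lo
  mid=-2.00225 |R|=1.00225 →lo
  ...
  [-2.00008,-1.99992] ⇒ x*=-2.0000
So |R|<1 on (-2.0000, 0).

left endpoint -2.0000.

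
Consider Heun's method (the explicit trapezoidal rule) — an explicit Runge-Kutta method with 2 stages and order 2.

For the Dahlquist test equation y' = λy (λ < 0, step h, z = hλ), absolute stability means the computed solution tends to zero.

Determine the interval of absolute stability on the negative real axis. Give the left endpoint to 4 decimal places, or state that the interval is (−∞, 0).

z∈(-2.0000,0).

With y'=λy (z=hλ):
  order 2, 2-stage ⇒ R(z)=1+z+z^2/2
  (e.g. R(-1.34)=0.55780, |R|=0.55780)

Find x<0 with |R(x)|<1.
x=-1.34: |R|=0.5578
|R(-2.32)|=1.3712 |R(-2.04)|=1.0408 |R(-0.68)|=0.5512
Bisect:
  x_lo=-2.5645 |R|=1.7239  x_hi=-0.2248 |R|=0.8005
  mid=-1.39465 |R|=0.57787 →hi
  mid=-1.97960 |R|=0.97981 →hi
  mid=-2.27207 |R|=1.30908 →lo
  mid=-2.12584 |R|=1.13375 →lo
  mid=-2.05272 |R|=1.05411 →lo
  mid=-2.01616 |R|=1.01629 →lo
  mid=-1.99788 |R|=0.99788 →hi
  ...
  [-2.00002,-1.99988] ⇒ x*=-2.0000
So |R|<1 on (-2.0000, 0).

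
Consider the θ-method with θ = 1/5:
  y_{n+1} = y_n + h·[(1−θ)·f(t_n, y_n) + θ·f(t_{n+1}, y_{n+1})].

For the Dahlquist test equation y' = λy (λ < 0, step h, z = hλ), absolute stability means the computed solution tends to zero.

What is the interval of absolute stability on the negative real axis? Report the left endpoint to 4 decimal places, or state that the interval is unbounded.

z∈(-3.3333,0).

Test eqn y'=λy, z=hλ:
  y_{n+1} = y_n + z·[4/5·y_n + 1/5·y_{n+1}] ⇒ (1 − 1/5z)y_{n+1} = (1 + 4/5z)y_n
  R(z) = (1 + 4/5z)/(1 − 1/5z).

Find x<0 with |R(x)|<1.
x=-0.79: |R|=0.3178
R=−1: 1+4/5x = −1+1/5x ⇒ -3/5x=2 ⇒ x=2/(-3/5)=-3.3333
Confirm numerically:
  x=-2.916: |R|=0.84184 <1
  x=-2.763: |R|=0.77960 <1
  x=-2.109: |R|=0.48333 <1
  x=-3.678: |R|=1.11915 >1
  x=-3.575: |R|=1.08455 >1
  x=-3.517: |R|=1.06469 >1
Interval (-3.3333, 0).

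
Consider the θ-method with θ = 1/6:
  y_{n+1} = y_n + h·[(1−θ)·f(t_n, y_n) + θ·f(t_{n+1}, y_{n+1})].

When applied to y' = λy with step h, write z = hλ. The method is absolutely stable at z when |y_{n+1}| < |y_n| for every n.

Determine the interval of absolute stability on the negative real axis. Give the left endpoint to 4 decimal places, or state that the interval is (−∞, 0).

Set f=λy, z=hλ:
  y_{n+1} = y_n + z·[5/6·y_n + 1/6·y_{n+1}] ⇒ (1 − 1/6z)y_{n+1} = (1 + 5/6z)y_n
  Hence R(z) = (1 + 5/6z)/(1 − 1/6z).

Find x<0 with |R(x)|<1.
x=-0.61: |R|=0.4463
R=−1: 1+5/6x = −1+1/6x ⇒ -2/3x=2 ⇒ x=2/(-2/3)=-3.0000
Confirm numerically:
  x=-2.835: |R|=0.92530 <1
  x=-2.508: |R|=0.76869 <1
  x=-2.379: |R|=0.70354 <1
  x=-1.916: |R|=0.45225 <1
  x=-3.511: |R|=1.21491 >1
  x=-3.349: |R|=1.14932 >1
  x=-3.092: |R|=1.04048 >1
So |R|<1 on (-3.0000, 0).

(-3.0000, 0).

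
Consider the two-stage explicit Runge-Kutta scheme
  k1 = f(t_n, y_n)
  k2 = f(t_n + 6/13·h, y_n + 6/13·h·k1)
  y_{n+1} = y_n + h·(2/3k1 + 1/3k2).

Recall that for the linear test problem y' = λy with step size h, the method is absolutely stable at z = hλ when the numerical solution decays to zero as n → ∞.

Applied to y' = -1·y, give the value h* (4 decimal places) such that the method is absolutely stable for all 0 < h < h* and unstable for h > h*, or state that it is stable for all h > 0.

(-6.5000,0); λ=-1 ⇒ h* = (13/2)/1 = 6.5000.

With y'=λy (z=hλ):
  k1=λy_n ⇒ h·k1=z·y_n;  k2=λ(1+6/13z)y_n ⇒ h·k2=z(1+6/13z)y_n
  y_{n+1}/y_n = 1 + 2/3z + 1/3z(1+6/13z) = 1 + z + 2/13z²
  ⇒ R(z) = 1 + z + 2/13z².

Solve |R(x)|<1 on ℝ⁻.
x=-0.72: |R|=0.3598
R=1: x+2/13x²=0 ⇒ x=−13/2=-6.5000; min R=1−1/(4·2/13)=-0.6250>−1
Confirm numerically:
  x=-6.174: |R|=0.69035 <1
  x=-4.097: |R|=0.51463 <1
  x=-3.814: |R|=0.57606 <1
  x=-7.076: |R|=1.62704 >1
  x=-6.960: |R|=1.49255 >1
  x=-6.913: |R|=1.43924 >1
Stable set (-6.5000, 0).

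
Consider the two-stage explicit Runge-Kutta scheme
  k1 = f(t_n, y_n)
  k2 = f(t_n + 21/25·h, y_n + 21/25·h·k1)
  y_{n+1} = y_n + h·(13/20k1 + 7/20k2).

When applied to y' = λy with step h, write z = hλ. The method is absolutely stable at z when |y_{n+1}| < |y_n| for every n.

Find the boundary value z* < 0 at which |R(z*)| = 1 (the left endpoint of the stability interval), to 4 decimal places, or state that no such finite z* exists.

On y'=λy, z=hλ:
  k1=λy_n ⇒ h·k1=z·y_n;  k2=λ(1+21/25z)y_n ⇒ h·k2=z(1+21/25z)y_n
  y_{n+1}/y_n = 1 + 13/20z + 7/20z(1+21/25z) = 1 + z + 147/500z²
  R(z) = 1 + z + 147/500z².

Find x<0 with |R(x)|<1.
x=-0.8: |R|=0.3882
R=1: x+147/500x²=0 ⇒ x=−500/147=-3.4014; min R=1−1/(4·147/500)=0.1497>−1
Confirm numerically:
  x=-2.919: |R|=0.58604 <1
  x=-1.857: |R|=0.15684 <1
  x=-1.414: |R|=0.17382 <1
  x=-3.941: |R|=1.62526 >1
  x=-3.513: |R|=1.11530 >1
So |R|<1 on (-3.4014, 0).

z* = -3.4014.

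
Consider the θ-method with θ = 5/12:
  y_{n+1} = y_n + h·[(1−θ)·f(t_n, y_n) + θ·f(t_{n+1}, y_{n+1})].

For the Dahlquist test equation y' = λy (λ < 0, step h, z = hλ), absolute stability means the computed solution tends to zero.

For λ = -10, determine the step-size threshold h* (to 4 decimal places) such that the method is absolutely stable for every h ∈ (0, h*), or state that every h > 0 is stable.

(-12.0000,0); λ=-10 ⇒ h* = (12)/10 = 1.2000.

With y'=λy (z=hλ):
  y_{n+1} = y_n + z·[7/12·y_n + 5/12·y_{n+1}] ⇒ (1 − 5/12z)y_{n+1} = (1 + 7/12z)y_n
  ⇒ R(z) = (1 + 7/12z)/(1 − 5/12z).

Need |R(x)|<1, x<0.
x=-0.82: |R|=0.3888
R=−1: 1+7/12x = −1+5/12x ⇒ -1/6x=2 ⇒ x=2/(-1/6)=-12.0000
Confirm numerically:
  x=-10.563: |R|=0.95566 <1
  x=-9.255: |R|=0.90579 <1
  x=-5.862: |R|=0.70283 <1
  x=-12.585: |R|=1.01562 >1
  x=-12.151: |R|=1.00415 >1
Stable set (-12.0000, 0).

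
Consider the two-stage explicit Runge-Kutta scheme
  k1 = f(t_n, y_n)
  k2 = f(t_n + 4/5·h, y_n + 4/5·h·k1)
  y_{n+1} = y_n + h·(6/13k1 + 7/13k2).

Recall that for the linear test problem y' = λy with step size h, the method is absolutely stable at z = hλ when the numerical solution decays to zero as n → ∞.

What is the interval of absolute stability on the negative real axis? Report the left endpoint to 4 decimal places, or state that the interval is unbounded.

z∈(-2.3214,0).

Set f=λy, z=hλ:
  k1=λy_n ⇒ h·k1=z·y_n;  k2=λ(1+4/5z)y_n ⇒ h·k2=z(1+4/5z)y_n
  y_{n+1}/y_n = 1 + 6/13z + 7/13z(1+4/5z) = 1 + z + 28/65z²
  Hence R(z) = 1 + z + 28/65z².

Find x<0 with |R(x)|<1.
x=-1.47: |R|=0.4608
R=1: x+28/65x²=0 ⇒ x=−65/28=-2.3214; min R=1−1/(4·28/65)=0.4196>−1
Confirm numerically:
  x=-2.236: |R|=0.91772 <1
  x=-2.218: |R|=0.90118 <1
  x=-1.419: |R|=0.44838 <1
  x=-1.270: |R|=0.42479 <1
  x=-2.785: |R|=1.55614 >1
  x=-2.654: |R|=1.38022 >1
  x=-2.451: |R|=1.13680 >1
Stable set (-2.3214, 0).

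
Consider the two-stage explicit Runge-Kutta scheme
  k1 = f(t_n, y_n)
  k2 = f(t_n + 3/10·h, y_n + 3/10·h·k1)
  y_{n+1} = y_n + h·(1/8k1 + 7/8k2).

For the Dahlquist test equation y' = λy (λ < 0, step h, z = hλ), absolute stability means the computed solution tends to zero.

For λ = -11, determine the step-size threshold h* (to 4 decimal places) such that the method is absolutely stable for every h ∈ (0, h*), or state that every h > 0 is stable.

On y'=λy, z=hλ:
  k1=λy_n ⇒ h·k1=z·y_n;  k2=λ(1+3/10z)y_n ⇒ h·k2=z(1+3/10z)y_n
  y_{n+1}/y_n = 1 + 1/8z + 7/8z(1+3/10z) = 1 + z + 21/80z²
  Hence R(z) = 1 + z + 21/80z².

Need |R(x)|<1, x<0.
x=-1.39: |R|=0.1172
R=1: x+21/80x²=0 ⇒ x=−80/21=-3.8095; min R=1−1/(4·21/80)=0.0476>−1
Confirm numerically:
  x=-3.532: |R|=0.74269 <1
  x=-3.341: |R|=0.58910 <1
  x=-2.885: |R|=0.29985 <1
  x=-2.238: |R|=0.07677 <1
  x=-4.119: |R|=1.33462 >1
  x=-3.901: |R|=1.09367 >1
Stable set (-3.8095, 0).

(-3.8095,0); λ=-11 ⇒ h* = (80/21)/11 = 0.3463.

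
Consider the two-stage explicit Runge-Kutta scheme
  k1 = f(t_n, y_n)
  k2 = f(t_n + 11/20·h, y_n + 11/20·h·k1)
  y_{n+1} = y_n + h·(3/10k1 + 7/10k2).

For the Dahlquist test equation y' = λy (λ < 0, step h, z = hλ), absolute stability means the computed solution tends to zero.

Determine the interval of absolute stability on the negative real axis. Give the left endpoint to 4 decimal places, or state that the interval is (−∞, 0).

With y'=λy (z=hλ):
  k1=λy_n ⇒ h·k1=z·y_n;  k2=λ(1+11/20z)y_n ⇒ h·k2=z(1+11/20z)y_n
  y_{n+1}/y_n = 1 + 3/10z + 7/10z(1+11/20z) = 1 + z + 77/200z²
  so R(z) = 1 + z + 77/200z².

Need |R(x)|<1, x<0.
x=-0.74: |R|=0.4708
R=1: x+77/200x²=0 ⇒ x=−200/77=-2.5974; min R=1−1/(4·77/200)=0.3506>−1
Confirm numerically:
  x=-2.461: |R|=0.87076 <1
  x=-2.176: |R|=0.64697 <1
  x=-1.226: |R|=0.35268 <1
  x=-1.092: |R|=0.36710 <1
  x=-2.916: |R|=1.35768 >1
  x=-2.660: |R|=1.06411 >1
So |R|<1 on (-2.5974, 0).

z∈(-2.5974,0).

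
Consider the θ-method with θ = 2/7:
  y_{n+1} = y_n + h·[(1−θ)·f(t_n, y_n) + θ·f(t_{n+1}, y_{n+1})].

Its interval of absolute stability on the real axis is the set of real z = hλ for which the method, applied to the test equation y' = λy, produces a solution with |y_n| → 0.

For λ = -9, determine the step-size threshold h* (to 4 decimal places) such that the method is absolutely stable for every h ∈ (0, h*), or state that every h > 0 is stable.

With y'=λy (z=hλ):
  y_{n+1} = y_n + z·[5/7·y_n + 2/7·y_{n+1}] ⇒ (1 − 2/7z)y_{n+1} = (1 + 5/7z)y_n
  ⇒ R(z) = (1 + 5/7z)/(1 − 2/7z).

Need |R(x)|<1, x<0.
x=-1.31: |R|=0.0468
R=−1: 1+5/7x = −1+2/7x ⇒ -3/7x=2 ⇒ x=2/(-3/7)=-4.6667
Confirm numerically:
  x=-4.292: |R|=0.92787 <1
  x=-2.093: |R|=0.30976 <1
  x=-1.899: |R|=0.23106 <1
  x=-5.229: |R|=1.09663 >1
  x=-5.205: |R|=1.09276 >1
Interval (-4.6667, 0).

(-4.6667,0); λ=-9 ⇒ h* = (14/3)/9 = 0.5185.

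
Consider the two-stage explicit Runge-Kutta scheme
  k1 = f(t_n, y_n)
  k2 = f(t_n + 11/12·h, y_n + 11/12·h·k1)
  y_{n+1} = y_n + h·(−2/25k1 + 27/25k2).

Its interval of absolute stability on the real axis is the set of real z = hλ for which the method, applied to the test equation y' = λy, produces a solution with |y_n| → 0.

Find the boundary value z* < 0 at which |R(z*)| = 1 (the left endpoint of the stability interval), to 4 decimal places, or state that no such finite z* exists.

z* = -1.0101.

Test eqn y'=λy, z=hλ:
  k1=λy_n ⇒ h·k1=z·y_n;  k2=λ(1+11/12z)y_n ⇒ h·k2=z(1+11/12z)y_n
  y_{n+1}/y_n = 1 − 2/25z + 27/25z(1+11/12z) = 1 + z + 99/100z²
  so R(z) = 1 + z + 99/100z².

Need |R(x)|<1, x<0.
x=-1.01: |R|=0.9999
R=1: x+99/100x²=0 ⇒ x=−100/99=-1.0101; min R=1−1/(4·99/100)=0.7475>−1
Confirm numerically:
  x=-0.931: |R|=0.92709 <1
  x=-0.876: |R|=0.88370 <1
  x=-0.828: |R|=0.85073 <1
  x=-0.639: |R|=0.76524 <1
  x=-1.497: |R|=1.72160 >1
  x=-1.485: |R|=1.69817 >1
So |R|<1 on (-1.0101, 0).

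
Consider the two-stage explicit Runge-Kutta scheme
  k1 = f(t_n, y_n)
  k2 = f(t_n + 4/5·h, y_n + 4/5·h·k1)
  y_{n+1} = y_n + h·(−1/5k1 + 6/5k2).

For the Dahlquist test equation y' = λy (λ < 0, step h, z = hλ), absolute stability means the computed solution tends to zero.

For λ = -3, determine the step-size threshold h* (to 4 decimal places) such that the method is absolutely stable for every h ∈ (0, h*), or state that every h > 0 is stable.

(-1.0417,0); λ=-3 ⇒ h* = (25/24)/3 = 0.3472.

With y'=λy (z=hλ):
  k1=λy_n ⇒ h·k1=z·y_n;  k2=λ(1+4/5z)y_n ⇒ h·k2=z(1+4/5z)y_n
  y_{n+1}/y_n = 1 − 1/5z + 6/5z(1+4/5z) = 1 + z + 24/25z²
  Hence R(z) = 1 + z + 24/25z².

Boundary: |R(x)|=1, x<0.
x=-0.64: |R|=0.7532
R=1: x+24/25x²=0 ⇒ x=−25/24=-1.0417; min R=1−1/(4·24/25)=0.7396>−1
Confirm numerically:
  x=-0.897: |R|=0.87542 <1
  x=-0.819: |R|=0.82493 <1
  x=-0.447: |R|=0.74482 <1
  x=-1.618: |R|=1.89521 >1
  x=-1.475: |R|=1.61360 >1
  x=-1.332: |R|=1.37126 >1
Interval (-1.0417, 0).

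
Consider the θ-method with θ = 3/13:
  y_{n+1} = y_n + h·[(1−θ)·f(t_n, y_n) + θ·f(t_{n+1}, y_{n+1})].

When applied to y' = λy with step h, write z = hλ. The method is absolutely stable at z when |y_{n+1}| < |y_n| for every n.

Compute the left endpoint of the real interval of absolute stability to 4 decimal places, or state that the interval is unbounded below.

With y'=λy (z=hλ):
  y_{n+1} = y_n + z·[10/13·y_n + 3/13·y_{n+1}] ⇒ (1 − 3/13z)y_{n+1} = (1 + 10/13z)y_n
  so R(z) = (1 + 10/13z)/(1 − 3/13z).

Need |R(x)|<1, x<0.
x=-1.21: |R|=0.0541
R=−1: 1+10/13x = −1+3/13x ⇒ -7/13x=2 ⇒ x=2/(-7/13)=-3.7143
Confirm numerically:
  x=-3.639: |R|=0.97797 <1
  x=-3.548: |R|=0.95077 <1
  x=-3.415: |R|=0.90987 <1
  x=-2.697: |R|=0.66237 <1
  x=-4.148: |R|=1.11932 >1
  x=-4.070: |R|=1.09877 >1
So |R|<1 on (-3.7143, 0).

z* = -3.7143.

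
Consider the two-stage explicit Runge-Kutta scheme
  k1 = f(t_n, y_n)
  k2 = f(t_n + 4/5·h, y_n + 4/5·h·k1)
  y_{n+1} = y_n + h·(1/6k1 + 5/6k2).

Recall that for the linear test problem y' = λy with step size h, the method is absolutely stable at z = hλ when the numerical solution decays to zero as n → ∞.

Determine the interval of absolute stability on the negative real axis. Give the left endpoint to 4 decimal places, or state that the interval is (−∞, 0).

z∈(-1.5000,0).

Set f=λy, z=hλ:
  k1=λy_n ⇒ h·k1=z·y_n;  k2=λ(1+4/5z)y_n ⇒ h·k2=z(1+4/5z)y_n
  y_{n+1}/y_n = 1 + 1/6z + 5/6z(1+4/5z) = 1 + z + 2/3z²
  ⇒ R(z) = 1 + z + 2/3z².

Solve |R(x)|<1 on ℝ⁻.
x=-1.51: |R|=1.0101
R=1: x+2/3x²=0 ⇒ x=−3/2=-1.5000; min R=1−1/(4·2/3)=0.6250>−1
Confirm numerically:
  x=-1.333: |R|=0.85159 <1
  x=-1.242: |R|=0.78638 <1
  x=-1.145: |R|=0.72902 <1
  x=-1.113: |R|=0.71285 <1
  x=-1.726: |R|=1.26005 >1
  x=-1.686: |R|=1.20906 >1
  x=-1.542: |R|=1.04318 >1
Interval (-1.5000, 0).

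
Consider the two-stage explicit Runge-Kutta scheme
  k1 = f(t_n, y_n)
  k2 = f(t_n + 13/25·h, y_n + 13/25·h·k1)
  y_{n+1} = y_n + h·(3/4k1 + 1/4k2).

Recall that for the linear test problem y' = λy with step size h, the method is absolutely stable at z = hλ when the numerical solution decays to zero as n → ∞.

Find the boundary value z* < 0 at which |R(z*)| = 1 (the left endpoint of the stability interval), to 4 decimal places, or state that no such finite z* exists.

left endpoint -7.6923.

On y'=λy, z=hλ:
  k1=λy_n ⇒ h·k1=z·y_n;  k2=λ(1+13/25z)y_n ⇒ h·k2=z(1+13/25z)y_n
  y_{n+1}/y_n = 1 + 3/4z + 1/4z(1+13/25z) = 1 + z + 13/100z²
  R(z) = 1 + z + 13/100z².

Solve |R(x)|<1 on ℝ⁻.
x=-0.39: |R|=0.6298
R=1: x+13/100x²=0 ⇒ x=−100/13=-7.6923; min R=1−1/(4·13/100)=-0.9231>−1
Confirm numerically:
  x=-7.323: |R|=0.64842 <1
  x=-7.250: |R|=0.58313 <1
  x=-5.613: |R|=0.51725 <1
  x=-3.679: |R|=0.91944 <1
  x=-8.156: |R|=1.49164 >1
  x=-8.141: |R|=1.47486 >1
  x=-8.000: |R|=1.32000 >1
So |R|<1 on (-7.6923, 0).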